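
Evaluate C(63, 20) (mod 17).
14

Using Lucas' theorem:
Write n=63 and k=20 in base 17:
n in base 17: [3, 12]
k in base 17: [1, 3]
C(63,20) mod 17 = ∏ C(n_i, k_i) mod 17
Digit binomials (mod 17): C(3,1) = 3; C(12,3) = 220 ≡ 16
Product: 3 × 16 = 48 ≡ 14 (mod 17)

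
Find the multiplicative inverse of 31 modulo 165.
16

gcd(31, 165) = 1, so the inverse exists.
Extended Euclidean algorithm on (165, 31):
165 = 5 × 31 + 10  ⟹  10 = (1)·165 + (-5)·31
31 = 3 × 10 + 1  ⟹  1 = (-3)·165 + (16)·31
So (16)·31 ≡ 1 (mod 165), i.e. 31^(-1) ≡ 16 (mod 165).
Check: 31 × 16 = 496 ≡ 1 (mod 165)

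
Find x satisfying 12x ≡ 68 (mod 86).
x ≡ 20 (mod 43)

gcd(12, 86) = 2, which divides 68, so solutions exist.
Divide through by 2: 6x ≡ 34 (mod 43).
Find 6^(-1) mod 43 by the extended Euclidean algorithm:
43 = 7 × 6 + 1  ⟹  1 = (1)·43 + (-7)·6
So (-7)·6 ≡ 1 (mod 43), i.e. 6^(-1) ≡ -7 ≡ 36 (mod 43).
x ≡ 36 × 34 = 1224 ≡ 20 (mod 43).
Check: 12 × 20 = 240 ≡ 68 (mod 86).
x ≡ 20 (mod 43), giving 2 solutions mod 86.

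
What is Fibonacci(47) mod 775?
698

Matrix identity: Q^n = [[F_(n+1), F_n], [F_n, F_(n-1)]] with Q = [[1,1],[1,0]].
n = 47 = 101111₂. Square-and-multiply, entries mod 775:
Q^1 = [[1,1],[1,0]]
Q^2 = (Q^1)² = [[2,1],[1,1]]
Q^5 = (Q^2)²·Q = [[8,5],[5,3]]
Q^11 = (Q^5)²·Q = [[144,89],[89,55]]
Q^23 = (Q^11)²·Q = [[643,757],[757,661]]
Q^47 = (Q^23)²·Q = [[476,698],[698,553]]
F_47 mod 775 = Q^47[0][1] = 698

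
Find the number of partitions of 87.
38887673

p(n) counts ways to write n as a sum of positive integers (order ignored).
Euler's pentagonal recurrence: p(k) = p(k-1) + p(k-2) - p(k-5) - p(k-7) + p(k-12) + p(k-15) - ... (offsets j(3j∓1)/2, signs ++--, p(0)=1, p(<0)=0).
DP table for k = 0..86: p(0)=1, p(1)=1, p(2)=2, p(3)=3, p(4)=5, p(5)=7, p(6)=11, p(7)=15, p(8)=22, p(9)=30, p(10)=42, p(11)=56, p(12)=77, p(13)=101, p(14)=135, p(15)=176, p(16)=231, p(17)=297, p(18)=385, p(19)=490, p(20)=627, p(21)=792, p(22)=1002, p(23)=1255, p(24)=1575, p(25)=1958, p(26)=2436, p(27)=3010, p(28)=3718, p(29)=4565, p(30)=5604, p(31)=6842, p(32)=8349, p(33)=10143, p(34)=12310, p(35)=14883, p(36)=17977, p(37)=21637, p(38)=26015, p(39)=31185, p(40)=37338, p(41)=44583, p(42)=53174, p(43)=63261, p(44)=75175, p(45)=89134, p(46)=105558, p(47)=124754, p(48)=147273, p(49)=173525, p(50)=204226, p(51)=239943, p(52)=281589, p(53)=329931, p(54)=386155, p(55)=451276, p(56)=526823, p(57)=614154, p(58)=715220, p(59)=831820, p(60)=966467, p(61)=1121505, p(62)=1300156, p(63)=1505499, p(64)=1741630, p(65)=2012558, p(66)=2323520, p(67)=2679689, p(68)=3087735, p(69)=3554345, p(70)=4087968, p(71)=4697205, p(72)=5392783, p(73)=6185689, p(74)=7089500, p(75)=8118264, p(76)=9289091, p(77)=10619863, p(78)=12132164, p(79)=13848650, p(80)=15796476, p(81)=18004327, p(82)=20506255, p(83)=23338469, p(84)=26543660, p(85)=30167357, p(86)=34262962.
Final step: p(87) = p(86) + p(85) - p(82) - p(80) + p(75) + p(72) - p(65) - p(61) + p(52) + p(47) - p(36) - p(30) + p(17) + p(10)
= 34262962 + 30167357 - 20506255 - 15796476 + 8118264 + 5392783 - 2012558 - 1121505 + 281589 + 124754 - 17977 - 5604 + 297 + 42
= 38887673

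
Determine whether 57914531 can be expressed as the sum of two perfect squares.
Not possible

Factorization: 57914531 = 53 × 103^3
By Fermat: n is sum of two squares iff every prime p ≡ 3 (mod 4) appears to even power.
Prime(s) ≡ 3 (mod 4) with odd exponent: [(103, 3)]
Therefore 57914531 cannot be expressed as a² + b².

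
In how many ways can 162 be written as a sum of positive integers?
129913904637

p(n) counts ways to write n as a sum of positive integers (order ignored).
Euler's pentagonal recurrence: p(k) = p(k-1) + p(k-2) - p(k-5) - p(k-7) + p(k-12) + p(k-15) - ... (offsets j(3j∓1)/2, signs ++--, p(0)=1, p(<0)=0).
DP table for k = 0..161: p(0)=1, p(1)=1, p(2)=2, p(3)=3, p(4)=5, p(5)=7, p(6)=11, p(7)=15, p(8)=22, p(9)=30, p(10)=42, p(11)=56, p(12)=77, p(13)=101, p(14)=135, p(15)=176, p(16)=231, p(17)=297, p(18)=385, p(19)=490, p(20)=627, p(21)=792, p(22)=1002, p(23)=1255, p(24)=1575, p(25)=1958, p(26)=2436, p(27)=3010, p(28)=3718, p(29)=4565, p(30)=5604, p(31)=6842, p(32)=8349, p(33)=10143, p(34)=12310, p(35)=14883, p(36)=17977, p(37)=21637, p(38)=26015, p(39)=31185, p(40)=37338, p(41)=44583, p(42)=53174, p(43)=63261, p(44)=75175, p(45)=89134, p(46)=105558, p(47)=124754, p(48)=147273, p(49)=173525, p(50)=204226, p(51)=239943, p(52)=281589, p(53)=329931, p(54)=386155, p(55)=451276, p(56)=526823, p(57)=614154, p(58)=715220, p(59)=831820, p(60)=966467, p(61)=1121505, p(62)=1300156, p(63)=1505499, p(64)=1741630, p(65)=2012558, p(66)=2323520, p(67)=2679689, p(68)=3087735, p(69)=3554345, p(70)=4087968, p(71)=4697205, p(72)=5392783, p(73)=6185689, p(74)=7089500, p(75)=8118264, p(76)=9289091, p(77)=10619863, p(78)=12132164, p(79)=13848650, p(80)=15796476, p(81)=18004327, p(82)=20506255, p(83)=23338469, p(84)=26543660, p(85)=30167357, p(86)=34262962, p(87)=38887673, p(88)=44108109, p(89)=49995925, p(90)=56634173, p(91)=64112359, p(92)=72533807, p(93)=82010177, p(94)=92669720, p(95)=104651419, p(96)=118114304, p(97)=133230930, p(98)=150198136, p(99)=169229875, p(100)=190569292, p(101)=214481126, p(102)=241265379, p(103)=271248950, p(104)=304801365, p(105)=342325709, p(106)=384276336, p(107)=431149389, p(108)=483502844, p(109)=541946240, p(110)=607163746, p(111)=679903203, p(112)=761002156, p(113)=851376628, p(114)=952050665, p(115)=1064144451, p(116)=1188908248, p(117)=1327710076, p(118)=1482074143, p(119)=1653668665, p(120)=1844349560, p(121)=2056148051, p(122)=2291320912, p(123)=2552338241, p(124)=2841940500, p(125)=3163127352, p(126)=3519222692, p(127)=3913864295, p(128)=4351078600, p(129)=4835271870, p(130)=5371315400, p(131)=5964539504, p(132)=6620830889, p(133)=7346629512, p(134)=8149040695, p(135)=9035836076, p(136)=10015581680, p(137)=11097645016, p(138)=12292341831, p(139)=13610949895, p(140)=15065878135, p(141)=16670689208, p(142)=18440293320, p(143)=20390982757, p(144)=22540654445, p(145)=24908858009, p(146)=27517052599, p(147)=30388671978, p(148)=33549419497, p(149)=37027355200, p(150)=40853235313, p(151)=45060624582, p(152)=49686288421, p(153)=54770336324, p(154)=60356673280, p(155)=66493182097, p(156)=73232243759, p(157)=80630964769, p(158)=88751778802, p(159)=97662728555, p(160)=107438159466, p(161)=118159068427.
Final step: p(162) = p(161) + p(160) - p(157) - p(155) + p(150) + p(147) - p(140) - p(136) + p(127) + p(122) - p(111) - p(105) + p(92) + p(85) - p(70) - p(62) + p(45) + p(36) - p(17) - p(7)
= 118159068427 + 107438159466 - 80630964769 - 66493182097 + 40853235313 + 30388671978 - 15065878135 - 10015581680 + 3913864295 + 2291320912 - 679903203 - 342325709 + 72533807 + 30167357 - 4087968 - 1300156 + 89134 + 17977 - 297 - 15
= 129913904637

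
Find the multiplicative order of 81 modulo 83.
41

83 is prime, so ord(81) divides φ(83) = 82.
Divisors of 82: 1, 2, 41, 82.
Repeated squaring: 81^1 ≡ 81, 81^2 ≡ 4, 81^4 ≡ 16, 81^8 ≡ 7, 81^16 ≡ 49, 81^32 ≡ 77, 81^64 ≡ 36 (mod 83).
Test 81^d mod 83 for each divisor d in increasing order:
81^1 ≡ 81
81^2 ≡ 4
81^41 = 81^32·81^8·81^1 ≡ 1  ← first divisor giving 1
The order is 41.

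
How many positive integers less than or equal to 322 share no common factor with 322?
132

322 = 2 × 7 × 23
φ(n) = n × ∏(1 - 1/p) for each prime p dividing n
φ(322) = 322 × (1 - 1/2) × (1 - 1/7) × (1 - 1/23) = 132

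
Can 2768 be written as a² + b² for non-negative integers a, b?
8² + 52² (a=8, b=52)

Factorization: 2768 = 2^4 × 173
By Fermat: n is sum of two squares iff every prime p ≡ 3 (mod 4) appears to even power.
All primes ≡ 3 (mod 4) appear to even power.
Search a = 0, 1, 2, … for 2768 - a² a perfect square: first hit at a = 8: 2768 - 64 = 2704 = 52².
2768 = 8² + 52² = 64 + 2704 ✓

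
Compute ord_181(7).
12

181 is prime, so ord(7) divides φ(181) = 180.
Divisors of 180: 1, 2, 3, 4, 5, 6, 9, 10, 12, 15, 18, 20, 30, 36, 45, 60, 90, 180.
Repeated squaring: 7^1 ≡ 7, 7^2 ≡ 49, 7^4 ≡ 48, 7^8 ≡ 132, 7^16 ≡ 48, 7^32 ≡ 132, 7^64 ≡ 48, 7^128 ≡ 132 (mod 181).
Test 7^d mod 181 for each divisor d in increasing order:
7^1 ≡ 7
7^2 ≡ 49
7^3 = 7^2·7^1 ≡ 162
7^4 ≡ 48
7^5 = 7^4·7^1 ≡ 155
7^6 = 7^4·7^2 ≡ 180
7^9 = 7^8·7^1 ≡ 19
7^10 = 7^8·7^2 ≡ 133
7^12 = 7^8·7^4 ≡ 1  ← first divisor giving 1
The order is 12.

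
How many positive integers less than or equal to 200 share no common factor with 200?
80

200 = 2^3 × 5^2
φ(n) = n × ∏(1 - 1/p) for each prime p dividing n
φ(200) = 200 × (1 - 1/2) × (1 - 1/5) = 80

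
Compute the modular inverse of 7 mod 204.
175

gcd(7, 204) = 1, so the inverse exists.
Extended Euclidean algorithm on (204, 7):
204 = 29 × 7 + 1  ⟹  1 = (1)·204 + (-29)·7
So (-29)·7 ≡ 1 (mod 204), i.e. 7^(-1) ≡ -29 ≡ 175 (mod 204).
Check: 7 × 175 = 1225 ≡ 1 (mod 204)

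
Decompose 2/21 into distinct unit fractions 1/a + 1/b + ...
1/11 + 1/231

Greedy algorithm:
2/21: ceiling(21/2) = 11, use 1/11
1/231: ceiling(231/1) = 231, use 1/231
Result: 2/21 = 1/11 + 1/231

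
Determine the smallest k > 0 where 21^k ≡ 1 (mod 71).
70

71 is prime, so ord(21) divides φ(71) = 70.
Divisors of 70: 1, 2, 5, 7, 10, 14, 35, 70.
Repeated squaring: 21^1 ≡ 21, 21^2 ≡ 15, 21^4 ≡ 12, 21^8 ≡ 2, 21^16 ≡ 4, 21^32 ≡ 16, 21^64 ≡ 43 (mod 71).
Test 21^d mod 71 for each divisor d in increasing order:
21^1 ≡ 21
21^2 ≡ 15
21^5 = 21^4·21^1 ≡ 39
21^7 = 21^4·21^2·21^1 ≡ 17
21^10 = 21^8·21^2 ≡ 30
21^14 = 21^8·21^4·21^2 ≡ 5
21^35 = 21^32·21^2·21^1 ≡ 70
21^70 = 21^64·21^4·21^2 ≡ 1  ← first divisor giving 1
The order is 70.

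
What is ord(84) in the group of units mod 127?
63

127 is prime, so ord(84) divides φ(127) = 126.
Divisors of 126: 1, 2, 3, 6, 7, 9, 14, 18, 21, 42, 63, 126.
Repeated squaring: 84^1 ≡ 84, 84^2 ≡ 71, 84^4 ≡ 88, 84^8 ≡ 124, 84^16 ≡ 9, 84^32 ≡ 81, 84^64 ≡ 84 (mod 127).
Test 84^d mod 127 for each divisor d in increasing order:
84^1 ≡ 84
84^2 ≡ 71
84^3 = 84^2·84^1 ≡ 122
84^6 = 84^4·84^2 ≡ 25
84^7 = 84^4·84^2·84^1 ≡ 68
84^9 = 84^8·84^1 ≡ 2
84^14 = 84^8·84^4·84^2 ≡ 52
84^18 = 84^16·84^2 ≡ 4
84^21 = 84^16·84^4·84^1 ≡ 107
84^42 = 84^32·84^8·84^2 ≡ 19
84^63 = 84^32·84^16·84^8·84^4·84^2·84^1 ≡ 1  ← first divisor giving 1
The order is 63.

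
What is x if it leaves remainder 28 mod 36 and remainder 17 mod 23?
316

Using Chinese Remainder Theorem:
M = 36 × 23 = 828
M1 = 23, M2 = 36
y1 = 23^(-1) mod 36 = 11
y2 = 36^(-1) mod 23 = 16
x = (28×23×11 + 17×36×16) mod 828 = 316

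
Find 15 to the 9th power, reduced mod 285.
75

Repeated squaring. Binary of 9 = 1001.
15^1 ≡ 15 (mod 285); 15^2 ≡ 225 (mod 285); 15^4 ≡ 180 (mod 285); 15^8 ≡ 195 (mod 285)
15^9 = 15^1 × 15^8 ≡ 75 (mod 285)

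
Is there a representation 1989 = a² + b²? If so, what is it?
15² + 42² (a=15, b=42)

Factorization: 1989 = 3^2 × 13 × 17
By Fermat: n is sum of two squares iff every prime p ≡ 3 (mod 4) appears to even power.
All primes ≡ 3 (mod 4) appear to even power.
Search a = 0, 1, 2, … for 1989 - a² a perfect square: first hit at a = 15: 1989 - 225 = 1764 = 42².
1989 = 15² + 42² = 225 + 1764 ✓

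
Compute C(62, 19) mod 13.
8

Using Lucas' theorem:
Write n=62 and k=19 in base 13:
n in base 13: [4, 10]
k in base 13: [1, 6]
C(62,19) mod 13 = ∏ C(n_i, k_i) mod 13
Digit binomials (mod 13): C(4,1) = 4; C(10,6) = 210 ≡ 2
Product: 4 × 2 = 8 ≡ 8 (mod 13)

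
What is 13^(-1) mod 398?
245

gcd(13, 398) = 1, so the inverse exists.
Extended Euclidean algorithm on (398, 13):
398 = 30 × 13 + 8  ⟹  8 = (1)·398 + (-30)·13
13 = 1 × 8 + 5  ⟹  5 = (-1)·398 + (31)·13
8 = 1 × 5 + 3  ⟹  3 = (2)·398 + (-61)·13
5 = 1 × 3 + 2  ⟹  2 = (-3)·398 + (92)·13
3 = 1 × 2 + 1  ⟹  1 = (5)·398 + (-153)·13
So (-153)·13 ≡ 1 (mod 398), i.e. 13^(-1) ≡ -153 ≡ 245 (mod 398).
Check: 13 × 245 = 3185 ≡ 1 (mod 398)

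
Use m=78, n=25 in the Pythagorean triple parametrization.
(5459, 3900, 6709)

Euclid's formula: a = m² - n², b = 2mn, c = m² + n²
m = 78, n = 25
a = 78² - 25² = 6084 - 625 = 5459
b = 2 × 78 × 25 = 3900
c = 78² + 25² = 6084 + 625 = 6709
Verification: 5459² + 3900² = 29800681 + 15210000 = 45010681 = 6709² ✓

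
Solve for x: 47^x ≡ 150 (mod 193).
24

Baby-step giant-step with step n = ⌈√193⌉ = 14.
Baby steps 47^j mod 193 (j:value) for j=0..13: 0:1, 1:47, 2:86, 3:182, 4:62, 5:19, 6:121, 7:90, 8:177, 9:20, 10:168, 11:176, 12:166, 13:82.
Giant-step multiplier: 47^(-14) ≡ 47^(192-14) = 47^178 ≡ 32 (mod 193).
Giant steps γ_i = 150·32^i mod 193: γ_0=150, γ_1=168 (in table at j=10).
x = i·n + j = 1·14 + 10 = 24.
Check: 47^24 ≡ 150 (mod 193).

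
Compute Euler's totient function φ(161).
132

161 = 7 × 23
φ(n) = n × ∏(1 - 1/p) for each prime p dividing n
φ(161) = 161 × (1 - 1/7) × (1 - 1/23) = 132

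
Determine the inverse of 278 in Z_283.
113

gcd(278, 283) = 1, so the inverse exists.
Extended Euclidean algorithm on (283, 278):
283 = 1 × 278 + 5  ⟹  5 = (1)·283 + (-1)·278
278 = 55 × 5 + 3  ⟹  3 = (-55)·283 + (56)·278
5 = 1 × 3 + 2  ⟹  2 = (56)·283 + (-57)·278
3 = 1 × 2 + 1  ⟹  1 = (-111)·283 + (113)·278
So (113)·278 ≡ 1 (mod 283), i.e. 278^(-1) ≡ 113 (mod 283).
Check: 278 × 113 = 31414 ≡ 1 (mod 283)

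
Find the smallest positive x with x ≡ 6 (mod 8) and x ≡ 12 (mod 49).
110

Using Chinese Remainder Theorem:
M = 8 × 49 = 392
M1 = 49, M2 = 8
y1 = 49^(-1) mod 8 = 1
y2 = 8^(-1) mod 49 = 43
x = (6×49×1 + 12×8×43) mod 392 = 110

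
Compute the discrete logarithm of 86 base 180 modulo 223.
106

Baby-step giant-step with step n = ⌈√223⌉ = 15.
Baby steps 180^j mod 223 (j:value) for j=0..14: 0:1, 1:180, 2:65, 3:104, 4:211, 5:70, 6:112, 7:90, 8:144, 9:52, 10:217, 11:35, 12:56, 13:45, 14:72.
Giant-step multiplier: 180^(-15) ≡ 180^(222-15) = 180^207 ≡ 163 (mod 223).
Giant steps γ_i = 86·163^i mod 223: γ_0=86, γ_1=192, γ_2=76, γ_3=123, γ_4=202, γ_5=145, γ_6=220, γ_7=180 (in table at j=1).
x = i·n + j = 7·15 + 1 = 106.
Check: 180^106 ≡ 86 (mod 223).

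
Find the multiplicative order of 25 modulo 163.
27

163 is prime, so ord(25) divides φ(163) = 162.
Divisors of 162: 1, 2, 3, 6, 9, 18, 27, 54, 81, 162.
Repeated squaring: 25^1 ≡ 25, 25^2 ≡ 136, 25^4 ≡ 77, 25^8 ≡ 61, 25^16 ≡ 135, 25^32 ≡ 132, 25^64 ≡ 146, 25^128 ≡ 126 (mod 163).
Test 25^d mod 163 for each divisor d in increasing order:
25^1 ≡ 25
25^2 ≡ 136
25^3 = 25^2·25^1 ≡ 140
25^6 = 25^4·25^2 ≡ 40
25^9 = 25^8·25^1 ≡ 58
25^18 = 25^16·25^2 ≡ 104
25^27 = 25^16·25^8·25^2·25^1 ≡ 1  ← first divisor giving 1
The order is 27.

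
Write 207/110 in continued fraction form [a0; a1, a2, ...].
[1; 1, 7, 2, 6]

Euclidean algorithm steps:
207 = 1 × 110 + 97
110 = 1 × 97 + 13
97 = 7 × 13 + 6
13 = 2 × 6 + 1
6 = 6 × 1 + 0
Continued fraction: [1; 1, 7, 2, 6]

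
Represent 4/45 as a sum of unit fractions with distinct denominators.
1/12 + 1/180

Greedy algorithm:
4/45: ceiling(45/4) = 12, use 1/12
1/180: ceiling(180/1) = 180, use 1/180
Result: 4/45 = 1/12 + 1/180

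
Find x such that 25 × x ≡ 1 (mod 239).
153

gcd(25, 239) = 1, so the inverse exists.
Extended Euclidean algorithm on (239, 25):
239 = 9 × 25 + 14  ⟹  14 = (1)·239 + (-9)·25
25 = 1 × 14 + 11  ⟹  11 = (-1)·239 + (10)·25
14 = 1 × 11 + 3  ⟹  3 = (2)·239 + (-19)·25
11 = 3 × 3 + 2  ⟹  2 = (-7)·239 + (67)·25
3 = 1 × 2 + 1  ⟹  1 = (9)·239 + (-86)·25
So (-86)·25 ≡ 1 (mod 239), i.e. 25^(-1) ≡ -86 ≡ 153 (mod 239).
Check: 25 × 153 = 3825 ≡ 1 (mod 239)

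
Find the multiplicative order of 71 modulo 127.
63

127 is prime, so ord(71) divides φ(127) = 126.
Divisors of 126: 1, 2, 3, 6, 7, 9, 14, 18, 21, 42, 63, 126.
Repeated squaring: 71^1 ≡ 71, 71^2 ≡ 88, 71^4 ≡ 124, 71^8 ≡ 9, 71^16 ≡ 81, 71^32 ≡ 84, 71^64 ≡ 71 (mod 127).
Test 71^d mod 127 for each divisor d in increasing order:
71^1 ≡ 71
71^2 ≡ 88
71^3 = 71^2·71^1 ≡ 25
71^6 = 71^4·71^2 ≡ 117
71^7 = 71^4·71^2·71^1 ≡ 52
71^9 = 71^8·71^1 ≡ 4
71^14 = 71^8·71^4·71^2 ≡ 37
71^18 = 71^16·71^2 ≡ 16
71^21 = 71^16·71^4·71^1 ≡ 19
71^42 = 71^32·71^8·71^2 ≡ 107
71^63 = 71^32·71^16·71^8·71^4·71^2·71^1 ≡ 1  ← first divisor giving 1
The order is 63.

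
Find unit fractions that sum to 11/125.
1/12 + 1/215 + 1/64500

Greedy algorithm:
11/125: ceiling(125/11) = 12, use 1/12
7/1500: ceiling(1500/7) = 215, use 1/215
1/64500: ceiling(64500/1) = 64500, use 1/64500
Result: 11/125 = 1/12 + 1/215 + 1/64500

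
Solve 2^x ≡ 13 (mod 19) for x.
5

Baby-step giant-step with step n = ⌈√19⌉ = 5.
Baby steps 2^j mod 19 (j:value) for j=0..4: 0:1, 1:2, 2:4, 3:8, 4:16.
Giant-step multiplier: 2^(-5) ≡ 2^(18-5) = 2^13 ≡ 3 (mod 19).
Giant steps γ_i = 13·3^i mod 19: γ_0=13, γ_1=1 (in table at j=0).
x = i·n + j = 1·5 + 0 = 5.
Check: 2^5 ≡ 13 (mod 19).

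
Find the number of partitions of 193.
2168627105469

p(n) counts ways to write n as a sum of positive integers (order ignored).
Euler's pentagonal recurrence: p(k) = p(k-1) + p(k-2) - p(k-5) - p(k-7) + p(k-12) + p(k-15) - ... (offsets j(3j∓1)/2, signs ++--, p(0)=1, p(<0)=0).
DP table for k = 0..192: p(0)=1, p(1)=1, p(2)=2, p(3)=3, p(4)=5, p(5)=7, p(6)=11, p(7)=15, p(8)=22, p(9)=30, p(10)=42, p(11)=56, p(12)=77, p(13)=101, p(14)=135, p(15)=176, p(16)=231, p(17)=297, p(18)=385, p(19)=490, p(20)=627, p(21)=792, p(22)=1002, p(23)=1255, p(24)=1575, p(25)=1958, p(26)=2436, p(27)=3010, p(28)=3718, p(29)=4565, p(30)=5604, p(31)=6842, p(32)=8349, p(33)=10143, p(34)=12310, p(35)=14883, p(36)=17977, p(37)=21637, p(38)=26015, p(39)=31185, p(40)=37338, p(41)=44583, p(42)=53174, p(43)=63261, p(44)=75175, p(45)=89134, p(46)=105558, p(47)=124754, p(48)=147273, p(49)=173525, p(50)=204226, p(51)=239943, p(52)=281589, p(53)=329931, p(54)=386155, p(55)=451276, p(56)=526823, p(57)=614154, p(58)=715220, p(59)=831820, p(60)=966467, p(61)=1121505, p(62)=1300156, p(63)=1505499, p(64)=1741630, p(65)=2012558, p(66)=2323520, p(67)=2679689, p(68)=3087735, p(69)=3554345, p(70)=4087968, p(71)=4697205, p(72)=5392783, p(73)=6185689, p(74)=7089500, p(75)=8118264, p(76)=9289091, p(77)=10619863, p(78)=12132164, p(79)=13848650, p(80)=15796476, p(81)=18004327, p(82)=20506255, p(83)=23338469, p(84)=26543660, p(85)=30167357, p(86)=34262962, p(87)=38887673, p(88)=44108109, p(89)=49995925, p(90)=56634173, p(91)=64112359, p(92)=72533807, p(93)=82010177, p(94)=92669720, p(95)=104651419, p(96)=118114304, p(97)=133230930, p(98)=150198136, p(99)=169229875, p(100)=190569292, p(101)=214481126, p(102)=241265379, p(103)=271248950, p(104)=304801365, p(105)=342325709, p(106)=384276336, p(107)=431149389, p(108)=483502844, p(109)=541946240, p(110)=607163746, p(111)=679903203, p(112)=761002156, p(113)=851376628, p(114)=952050665, p(115)=1064144451, p(116)=1188908248, p(117)=1327710076, p(118)=1482074143, p(119)=1653668665, p(120)=1844349560, p(121)=2056148051, p(122)=2291320912, p(123)=2552338241, p(124)=2841940500, p(125)=3163127352, p(126)=3519222692, p(127)=3913864295, p(128)=4351078600, p(129)=4835271870, p(130)=5371315400, p(131)=5964539504, p(132)=6620830889, p(133)=7346629512, p(134)=8149040695, p(135)=9035836076, p(136)=10015581680, p(137)=11097645016, p(138)=12292341831, p(139)=13610949895, p(140)=15065878135, p(141)=16670689208, p(142)=18440293320, p(143)=20390982757, p(144)=22540654445, p(145)=24908858009, p(146)=27517052599, p(147)=30388671978, p(148)=33549419497, p(149)=37027355200, p(150)=40853235313, p(151)=45060624582, p(152)=49686288421, p(153)=54770336324, p(154)=60356673280, p(155)=66493182097, p(156)=73232243759, p(157)=80630964769, p(158)=88751778802, p(159)=97662728555, p(160)=107438159466, p(161)=118159068427, p(162)=129913904637, p(163)=142798995930, p(164)=156919475295, p(165)=172389800255, p(166)=189334822579, p(167)=207890420102, p(168)=228204732751, p(169)=250438925115, p(170)=274768617130, p(171)=301384802048, p(172)=330495499613, p(173)=362326859895, p(174)=397125074750, p(175)=435157697830, p(176)=476715857290, p(177)=522115831195, p(178)=571701605655, p(179)=625846753120, p(180)=684957390936, p(181)=749474411781, p(182)=819876908323, p(183)=896684817527, p(184)=980462880430, p(185)=1071823774337, p(186)=1171432692373, p(187)=1280011042268, p(188)=1398341745571, p(189)=1527273599625, p(190)=1667727404093, p(191)=1820701100652, p(192)=1987276856363.
Final step: p(193) = p(192) + p(191) - p(188) - p(186) + p(181) + p(178) - p(171) - p(167) + p(158) + p(153) - p(142) - p(136) + p(123) + p(116) - p(101) - p(93) + p(76) + p(67) - p(48) - p(38) + p(17) + p(6)
= 1987276856363 + 1820701100652 - 1398341745571 - 1171432692373 + 749474411781 + 571701605655 - 301384802048 - 207890420102 + 88751778802 + 54770336324 - 18440293320 - 10015581680 + 2552338241 + 1188908248 - 214481126 - 82010177 + 9289091 + 2679689 - 147273 - 26015 + 297 + 11
= 2168627105469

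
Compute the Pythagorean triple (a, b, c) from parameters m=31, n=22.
(477, 1364, 1445)

Euclid's formula: a = m² - n², b = 2mn, c = m² + n²
m = 31, n = 22
a = 31² - 22² = 961 - 484 = 477
b = 2 × 31 × 22 = 1364
c = 31² + 22² = 961 + 484 = 1445
Verification: 477² + 1364² = 227529 + 1860496 = 2088025 = 1445² ✓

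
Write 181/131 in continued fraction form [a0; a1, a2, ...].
[1; 2, 1, 1, 1, 1, 1, 2, 2]

Euclidean algorithm steps:
181 = 1 × 131 + 50
131 = 2 × 50 + 31
50 = 1 × 31 + 19
31 = 1 × 19 + 12
19 = 1 × 12 + 7
12 = 1 × 7 + 5
7 = 1 × 5 + 2
5 = 2 × 2 + 1
2 = 2 × 1 + 0
Continued fraction: [1; 2, 1, 1, 1, 1, 1, 2, 2]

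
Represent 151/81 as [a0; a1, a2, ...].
[1; 1, 6, 2, 1, 3]

Euclidean algorithm steps:
151 = 1 × 81 + 70
81 = 1 × 70 + 11
70 = 6 × 11 + 4
11 = 2 × 4 + 3
4 = 1 × 3 + 1
3 = 3 × 1 + 0
Continued fraction: [1; 1, 6, 2, 1, 3]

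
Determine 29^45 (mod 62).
61

Repeated squaring. Binary of 45 = 101101.
29^1 ≡ 29 (mod 62); 29^2 ≡ 35 (mod 62); 29^4 ≡ 47 (mod 62); 29^8 ≡ 39 (mod 62); 29^16 ≡ 33 (mod 62); 29^32 ≡ 35 (mod 62)
29^45 = 29^1 × 29^4 × 29^8 × 29^32 ≡ 61 (mod 62)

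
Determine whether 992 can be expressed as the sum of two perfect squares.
Not possible

Factorization: 992 = 2^5 × 31
By Fermat: n is sum of two squares iff every prime p ≡ 3 (mod 4) appears to even power.
Prime(s) ≡ 3 (mod 4) with odd exponent: [(31, 1)]
Therefore 992 cannot be expressed as a² + b².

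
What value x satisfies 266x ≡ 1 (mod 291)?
128

gcd(266, 291) = 1, so the inverse exists.
Extended Euclidean algorithm on (291, 266):
291 = 1 × 266 + 25  ⟹  25 = (1)·291 + (-1)·266
266 = 10 × 25 + 16  ⟹  16 = (-10)·291 + (11)·266
25 = 1 × 16 + 9  ⟹  9 = (11)·291 + (-12)·266
16 = 1 × 9 + 7  ⟹  7 = (-21)·291 + (23)·266
9 = 1 × 7 + 2  ⟹  2 = (32)·291 + (-35)·266
7 = 3 × 2 + 1  ⟹  1 = (-117)·291 + (128)·266
So (128)·266 ≡ 1 (mod 291), i.e. 266^(-1) ≡ 128 (mod 291).
Check: 266 × 128 = 34048 ≡ 1 (mod 291)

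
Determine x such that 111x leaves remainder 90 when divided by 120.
x ≡ 30 (mod 40)

gcd(111, 120) = 3, which divides 90, so solutions exist.
Divide through by 3: 37x ≡ 30 (mod 40).
Find 37^(-1) mod 40 by the extended Euclidean algorithm:
40 = 1 × 37 + 3  ⟹  3 = (1)·40 + (-1)·37
37 = 12 × 3 + 1  ⟹  1 = (-12)·40 + (13)·37
So (13)·37 ≡ 1 (mod 40), i.e. 37^(-1) ≡ 13 (mod 40).
x ≡ 13 × 30 = 390 ≡ 30 (mod 40).
Check: 111 × 30 = 3330 ≡ 90 (mod 120).
x ≡ 30 (mod 40), giving 3 solutions mod 120.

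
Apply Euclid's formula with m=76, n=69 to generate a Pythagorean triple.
(1015, 10488, 10537)

Euclid's formula: a = m² - n², b = 2mn, c = m² + n²
m = 76, n = 69
a = 76² - 69² = 5776 - 4761 = 1015
b = 2 × 76 × 69 = 10488
c = 76² + 69² = 5776 + 4761 = 10537
Verification: 1015² + 10488² = 1030225 + 109998144 = 111028369 = 10537² ✓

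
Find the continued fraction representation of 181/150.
[1; 4, 1, 5, 5]

Euclidean algorithm steps:
181 = 1 × 150 + 31
150 = 4 × 31 + 26
31 = 1 × 26 + 5
26 = 5 × 5 + 1
5 = 5 × 1 + 0
Continued fraction: [1; 4, 1, 5, 5]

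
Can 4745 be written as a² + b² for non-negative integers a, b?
11² + 68² (a=11, b=68)

Factorization: 4745 = 5 × 13 × 73
By Fermat: n is sum of two squares iff every prime p ≡ 3 (mod 4) appears to even power.
All primes ≡ 3 (mod 4) appear to even power.
Search a = 0, 1, 2, … for 4745 - a² a perfect square: first hit at a = 11: 4745 - 121 = 4624 = 68².
4745 = 11² + 68² = 121 + 4624 ✓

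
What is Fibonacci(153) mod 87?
1

Matrix identity: Q^n = [[F_(n+1), F_n], [F_n, F_(n-1)]] with Q = [[1,1],[1,0]].
n = 153 = 10011001₂. Square-and-multiply, entries mod 87:
Q^1 = [[1,1],[1,0]]
Q^2 = (Q^1)² = [[2,1],[1,1]]
Q^4 = (Q^2)² = [[5,3],[3,2]]
Q^9 = (Q^4)²·Q = [[55,34],[34,21]]
Q^19 = (Q^9)²·Q = [[66,5],[5,61]]
Q^38 = (Q^19)² = [[31,26],[26,5]]
Q^76 = (Q^38)² = [[71,66],[66,5]]
Q^153 = (Q^76)²·Q = [[58,1],[1,57]]
F_153 mod 87 = Q^153[0][1] = 1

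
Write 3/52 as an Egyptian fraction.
1/18 + 1/468

Greedy algorithm:
3/52: ceiling(52/3) = 18, use 1/18
1/468: ceiling(468/1) = 468, use 1/468
Result: 3/52 = 1/18 + 1/468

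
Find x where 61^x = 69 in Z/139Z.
110

Baby-step giant-step with step n = ⌈√139⌉ = 12.
Baby steps 61^j mod 139 (j:value) for j=0..11: 0:1, 1:61, 2:107, 3:133, 4:51, 5:53, 6:36, 7:111, 8:99, 9:62, 10:29, 11:101.
Giant-step multiplier: 61^(-12) ≡ 61^(138-12) = 61^126 ≡ 34 (mod 139).
Giant steps γ_i = 69·34^i mod 139: γ_0=69, γ_1=122, γ_2=117, γ_3=86, γ_4=5, γ_5=31, γ_6=81, γ_7=113, γ_8=89, γ_9=107 (in table at j=2).
x = i·n + j = 9·12 + 2 = 110.
Check: 61^110 ≡ 69 (mod 139).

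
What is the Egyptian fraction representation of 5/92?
1/19 + 1/583 + 1/1019084

Greedy algorithm:
5/92: ceiling(92/5) = 19, use 1/19
3/1748: ceiling(1748/3) = 583, use 1/583
1/1019084: ceiling(1019084/1) = 1019084, use 1/1019084
Result: 5/92 = 1/19 + 1/583 + 1/1019084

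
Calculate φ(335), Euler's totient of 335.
264

335 = 5 × 67
φ(n) = n × ∏(1 - 1/p) for each prime p dividing n
φ(335) = 335 × (1 - 1/5) × (1 - 1/67) = 264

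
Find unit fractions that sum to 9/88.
1/10 + 1/440

Greedy algorithm:
9/88: ceiling(88/9) = 10, use 1/10
1/440: ceiling(440/1) = 440, use 1/440
Result: 9/88 = 1/10 + 1/440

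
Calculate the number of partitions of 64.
1741630

p(n) counts ways to write n as a sum of positive integers (order ignored).
Euler's pentagonal recurrence: p(k) = p(k-1) + p(k-2) - p(k-5) - p(k-7) + p(k-12) + p(k-15) - ... (offsets j(3j∓1)/2, signs ++--, p(0)=1, p(<0)=0).
DP table for k = 0..63: p(0)=1, p(1)=1, p(2)=2, p(3)=3, p(4)=5, p(5)=7, p(6)=11, p(7)=15, p(8)=22, p(9)=30, p(10)=42, p(11)=56, p(12)=77, p(13)=101, p(14)=135, p(15)=176, p(16)=231, p(17)=297, p(18)=385, p(19)=490, p(20)=627, p(21)=792, p(22)=1002, p(23)=1255, p(24)=1575, p(25)=1958, p(26)=2436, p(27)=3010, p(28)=3718, p(29)=4565, p(30)=5604, p(31)=6842, p(32)=8349, p(33)=10143, p(34)=12310, p(35)=14883, p(36)=17977, p(37)=21637, p(38)=26015, p(39)=31185, p(40)=37338, p(41)=44583, p(42)=53174, p(43)=63261, p(44)=75175, p(45)=89134, p(46)=105558, p(47)=124754, p(48)=147273, p(49)=173525, p(50)=204226, p(51)=239943, p(52)=281589, p(53)=329931, p(54)=386155, p(55)=451276, p(56)=526823, p(57)=614154, p(58)=715220, p(59)=831820, p(60)=966467, p(61)=1121505, p(62)=1300156, p(63)=1505499.
Final step: p(64) = p(63) + p(62) - p(59) - p(57) + p(52) + p(49) - p(42) - p(38) + p(29) + p(24) - p(13) - p(7)
= 1505499 + 1300156 - 831820 - 614154 + 281589 + 173525 - 53174 - 26015 + 4565 + 1575 - 101 - 15
= 1741630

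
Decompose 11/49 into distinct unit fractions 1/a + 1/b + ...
1/5 + 1/41 + 1/10045

Greedy algorithm:
11/49: ceiling(49/11) = 5, use 1/5
6/245: ceiling(245/6) = 41, use 1/41
1/10045: ceiling(10045/1) = 10045, use 1/10045
Result: 11/49 = 1/5 + 1/41 + 1/10045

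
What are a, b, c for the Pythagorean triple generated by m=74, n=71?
(435, 10508, 10517)

Euclid's formula: a = m² - n², b = 2mn, c = m² + n²
m = 74, n = 71
a = 74² - 71² = 5476 - 5041 = 435
b = 2 × 74 × 71 = 10508
c = 74² + 71² = 5476 + 5041 = 10517
Verification: 435² + 10508² = 189225 + 110418064 = 110607289 = 10517² ✓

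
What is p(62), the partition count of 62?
1300156

p(n) counts ways to write n as a sum of positive integers (order ignored).
Euler's pentagonal recurrence: p(k) = p(k-1) + p(k-2) - p(k-5) - p(k-7) + p(k-12) + p(k-15) - ... (offsets j(3j∓1)/2, signs ++--, p(0)=1, p(<0)=0).
DP table for k = 0..61: p(0)=1, p(1)=1, p(2)=2, p(3)=3, p(4)=5, p(5)=7, p(6)=11, p(7)=15, p(8)=22, p(9)=30, p(10)=42, p(11)=56, p(12)=77, p(13)=101, p(14)=135, p(15)=176, p(16)=231, p(17)=297, p(18)=385, p(19)=490, p(20)=627, p(21)=792, p(22)=1002, p(23)=1255, p(24)=1575, p(25)=1958, p(26)=2436, p(27)=3010, p(28)=3718, p(29)=4565, p(30)=5604, p(31)=6842, p(32)=8349, p(33)=10143, p(34)=12310, p(35)=14883, p(36)=17977, p(37)=21637, p(38)=26015, p(39)=31185, p(40)=37338, p(41)=44583, p(42)=53174, p(43)=63261, p(44)=75175, p(45)=89134, p(46)=105558, p(47)=124754, p(48)=147273, p(49)=173525, p(50)=204226, p(51)=239943, p(52)=281589, p(53)=329931, p(54)=386155, p(55)=451276, p(56)=526823, p(57)=614154, p(58)=715220, p(59)=831820, p(60)=966467, p(61)=1121505.
Final step: p(62) = p(61) + p(60) - p(57) - p(55) + p(50) + p(47) - p(40) - p(36) + p(27) + p(22) - p(11) - p(5)
= 1121505 + 966467 - 614154 - 451276 + 204226 + 124754 - 37338 - 17977 + 3010 + 1002 - 56 - 7
= 1300156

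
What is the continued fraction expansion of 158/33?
[4; 1, 3, 1, 2, 2]

Euclidean algorithm steps:
158 = 4 × 33 + 26
33 = 1 × 26 + 7
26 = 3 × 7 + 5
7 = 1 × 5 + 2
5 = 2 × 2 + 1
2 = 2 × 1 + 0
Continued fraction: [4; 1, 3, 1, 2, 2]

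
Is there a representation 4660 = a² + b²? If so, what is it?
6² + 68² (a=6, b=68)

Factorization: 4660 = 2^2 × 5 × 233
By Fermat: n is sum of two squares iff every prime p ≡ 3 (mod 4) appears to even power.
All primes ≡ 3 (mod 4) appear to even power.
Search a = 0, 1, 2, … for 4660 - a² a perfect square: first hit at a = 6: 4660 - 36 = 4624 = 68².
4660 = 6² + 68² = 36 + 4624 ✓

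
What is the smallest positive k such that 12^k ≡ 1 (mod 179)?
89

179 is prime, so ord(12) divides φ(179) = 178.
Divisors of 178: 1, 2, 89, 178.
Repeated squaring: 12^1 ≡ 12, 12^2 ≡ 144, 12^4 ≡ 151, 12^8 ≡ 68, 12^16 ≡ 149, 12^32 ≡ 5, 12^64 ≡ 25, 12^128 ≡ 88 (mod 179).
Test 12^d mod 179 for each divisor d in increasing order:
12^1 ≡ 12
12^2 ≡ 144
12^89 = 12^64·12^16·12^8·12^1 ≡ 1  ← first divisor giving 1
The order is 89.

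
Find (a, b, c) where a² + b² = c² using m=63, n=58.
(605, 7308, 7333)

Euclid's formula: a = m² - n², b = 2mn, c = m² + n²
m = 63, n = 58
a = 63² - 58² = 3969 - 3364 = 605
b = 2 × 63 × 58 = 7308
c = 63² + 58² = 3969 + 3364 = 7333
Verification: 605² + 7308² = 366025 + 53406864 = 53772889 = 7333² ✓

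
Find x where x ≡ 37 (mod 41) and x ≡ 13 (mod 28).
1021

Using Chinese Remainder Theorem:
M = 41 × 28 = 1148
M1 = 28, M2 = 41
y1 = 28^(-1) mod 41 = 22
y2 = 41^(-1) mod 28 = 13
x = (37×28×22 + 13×41×13) mod 1148 = 1021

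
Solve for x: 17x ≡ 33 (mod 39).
x ≡ 18 (mod 39)

gcd(17, 39) = 1, which divides 33, so solutions exist.
Find 17^(-1) mod 39 by the extended Euclidean algorithm:
39 = 2 × 17 + 5  ⟹  5 = (1)·39 + (-2)·17
17 = 3 × 5 + 2  ⟹  2 = (-3)·39 + (7)·17
5 = 2 × 2 + 1  ⟹  1 = (7)·39 + (-16)·17
So (-16)·17 ≡ 1 (mod 39), i.e. 17^(-1) ≡ -16 ≡ 23 (mod 39).
x ≡ 23 × 33 = 759 ≡ 18 (mod 39).
Check: 17 × 18 = 306 ≡ 33 (mod 39).
Unique solution: x ≡ 18 (mod 39)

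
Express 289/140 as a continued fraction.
[2; 15, 1, 1, 4]

Euclidean algorithm steps:
289 = 2 × 140 + 9
140 = 15 × 9 + 5
9 = 1 × 5 + 4
5 = 1 × 4 + 1
4 = 4 × 1 + 0
Continued fraction: [2; 15, 1, 1, 4]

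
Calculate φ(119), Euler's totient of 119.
96

119 = 7 × 17
φ(n) = n × ∏(1 - 1/p) for each prime p dividing n
φ(119) = 119 × (1 - 1/7) × (1 - 1/17) = 96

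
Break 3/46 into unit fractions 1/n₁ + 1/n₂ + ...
1/16 + 1/368

Greedy algorithm:
3/46: ceiling(46/3) = 16, use 1/16
1/368: ceiling(368/1) = 368, use 1/368
Result: 3/46 = 1/16 + 1/368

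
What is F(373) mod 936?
593

Matrix identity: Q^n = [[F_(n+1), F_n], [F_n, F_(n-1)]] with Q = [[1,1],[1,0]].
n = 373 = 101110101₂. Square-and-multiply, entries mod 936:
Q^1 = [[1,1],[1,0]]
Q^2 = (Q^1)² = [[2,1],[1,1]]
Q^5 = (Q^2)²·Q = [[8,5],[5,3]]
Q^11 = (Q^5)²·Q = [[144,89],[89,55]]
Q^23 = (Q^11)²·Q = [[504,577],[577,863]]
Q^46 = (Q^23)² = [[73,647],[647,362]]
Q^93 = (Q^46)²·Q = [[575,866],[866,645]]
Q^186 = (Q^93)² = [[437,712],[712,661]]
Q^373 = (Q^186)²·Q = [[809,593],[593,216]]
F_373 mod 936 = Q^373[0][1] = 593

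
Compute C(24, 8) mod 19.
0

Using Lucas' theorem:
Write n=24 and k=8 in base 19:
n in base 19: [1, 5]
k in base 19: [0, 8]
C(24,8) mod 19 = ∏ C(n_i, k_i) mod 19
Digit binomials (mod 19): C(1,0) = 1; C(5,8) = 0 (k_i > n_i)
Product: 1 × 0 = 0 ≡ 0 (mod 19)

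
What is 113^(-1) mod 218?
191

gcd(113, 218) = 1, so the inverse exists.
Extended Euclidean algorithm on (218, 113):
218 = 1 × 113 + 105  ⟹  105 = (1)·218 + (-1)·113
113 = 1 × 105 + 8  ⟹  8 = (-1)·218 + (2)·113
105 = 13 × 8 + 1  ⟹  1 = (14)·218 + (-27)·113
So (-27)·113 ≡ 1 (mod 218), i.e. 113^(-1) ≡ -27 ≡ 191 (mod 218).
Check: 113 × 191 = 21583 ≡ 1 (mod 218)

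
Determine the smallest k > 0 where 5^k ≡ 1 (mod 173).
172

173 is prime, so ord(5) divides φ(173) = 172.
Divisors of 172: 1, 2, 4, 43, 86, 172.
Repeated squaring: 5^1 ≡ 5, 5^2 ≡ 25, 5^4 ≡ 106, 5^8 ≡ 164, 5^16 ≡ 81, 5^32 ≡ 160, 5^64 ≡ 169, 5^128 ≡ 16 (mod 173).
Test 5^d mod 173 for each divisor d in increasing order:
5^1 ≡ 5
5^2 ≡ 25
5^4 ≡ 106
5^43 = 5^32·5^8·5^2·5^1 ≡ 93
5^86 = 5^64·5^16·5^4·5^2 ≡ 172
5^172 = 5^128·5^32·5^8·5^4 ≡ 1  ← first divisor giving 1
The order is 172.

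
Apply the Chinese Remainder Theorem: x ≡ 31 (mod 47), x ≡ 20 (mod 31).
454

Using Chinese Remainder Theorem:
M = 47 × 31 = 1457
M1 = 31, M2 = 47
y1 = 31^(-1) mod 47 = 44
y2 = 47^(-1) mod 31 = 2
x = (31×31×44 + 20×47×2) mod 1457 = 454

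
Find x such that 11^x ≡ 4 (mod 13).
2

Baby-step giant-step with step n = ⌈√13⌉ = 4.
Baby steps 11^j mod 13 (j:value) for j=0..3: 0:1, 1:11, 2:4, 3:5.
h = 4 is already in the table at j=2, so x = 2.
Check: 11^2 ≡ 4 (mod 13).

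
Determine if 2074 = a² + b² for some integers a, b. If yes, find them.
7² + 45² (a=7, b=45)

Factorization: 2074 = 2 × 17 × 61
By Fermat: n is sum of two squares iff every prime p ≡ 3 (mod 4) appears to even power.
All primes ≡ 3 (mod 4) appear to even power.
Search a = 0, 1, 2, … for 2074 - a² a perfect square: first hit at a = 7: 2074 - 49 = 2025 = 45².
2074 = 7² + 45² = 49 + 2025 ✓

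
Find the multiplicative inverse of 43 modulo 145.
27

gcd(43, 145) = 1, so the inverse exists.
Extended Euclidean algorithm on (145, 43):
145 = 3 × 43 + 16  ⟹  16 = (1)·145 + (-3)·43
43 = 2 × 16 + 11  ⟹  11 = (-2)·145 + (7)·43
16 = 1 × 11 + 5  ⟹  5 = (3)·145 + (-10)·43
11 = 2 × 5 + 1  ⟹  1 = (-8)·145 + (27)·43
So (27)·43 ≡ 1 (mod 145), i.e. 43^(-1) ≡ 27 (mod 145).
Check: 43 × 27 = 1161 ≡ 1 (mod 145)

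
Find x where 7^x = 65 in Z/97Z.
38

Baby-step giant-step with step n = ⌈√97⌉ = 10.
Baby steps 7^j mod 97 (j:value) for j=0..9: 0:1, 1:7, 2:49, 3:52, 4:73, 5:26, 6:85, 7:13, 8:91, 9:55.
Giant-step multiplier: 7^(-10) ≡ 7^(96-10) = 7^86 ≡ 32 (mod 97).
Giant steps γ_i = 65·32^i mod 97: γ_0=65, γ_1=43, γ_2=18, γ_3=91 (in table at j=8).
x = i·n + j = 3·10 + 8 = 38.
Check: 7^38 ≡ 65 (mod 97).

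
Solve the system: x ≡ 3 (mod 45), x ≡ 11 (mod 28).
543

Using Chinese Remainder Theorem:
M = 45 × 28 = 1260
M1 = 28, M2 = 45
y1 = 28^(-1) mod 45 = 37
y2 = 45^(-1) mod 28 = 5
x = (3×28×37 + 11×45×5) mod 1260 = 543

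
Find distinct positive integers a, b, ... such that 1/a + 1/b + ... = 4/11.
1/3 + 1/33

Greedy algorithm:
4/11: ceiling(11/4) = 3, use 1/3
1/33: ceiling(33/1) = 33, use 1/33
Result: 4/11 = 1/3 + 1/33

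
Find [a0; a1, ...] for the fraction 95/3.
[31; 1, 2]

Euclidean algorithm steps:
95 = 31 × 3 + 2
3 = 1 × 2 + 1
2 = 2 × 1 + 0
Continued fraction: [31; 1, 2]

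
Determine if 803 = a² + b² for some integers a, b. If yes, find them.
Not possible

Factorization: 803 = 11 × 73
By Fermat: n is sum of two squares iff every prime p ≡ 3 (mod 4) appears to even power.
Prime(s) ≡ 3 (mod 4) with odd exponent: [(11, 1)]
Therefore 803 cannot be expressed as a² + b².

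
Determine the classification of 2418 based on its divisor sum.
abundant

Proper divisors of 2418: sum = 1 + 2 + 3 + 6 + 13 + 26 + 31 + 39 + 62 + 78 + 93 + 186 + 403 + 806 + 1209 = 2958
Since 2958 > 2418, 2418 is abundant.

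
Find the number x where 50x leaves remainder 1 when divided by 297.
101

gcd(50, 297) = 1, so the inverse exists.
Extended Euclidean algorithm on (297, 50):
297 = 5 × 50 + 47  ⟹  47 = (1)·297 + (-5)·50
50 = 1 × 47 + 3  ⟹  3 = (-1)·297 + (6)·50
47 = 15 × 3 + 2  ⟹  2 = (16)·297 + (-95)·50
3 = 1 × 2 + 1  ⟹  1 = (-17)·297 + (101)·50
So (101)·50 ≡ 1 (mod 297), i.e. 50^(-1) ≡ 101 (mod 297).
Check: 50 × 101 = 5050 ≡ 1 (mod 297)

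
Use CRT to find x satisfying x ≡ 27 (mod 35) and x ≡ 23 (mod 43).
797

Using Chinese Remainder Theorem:
M = 35 × 43 = 1505
M1 = 43, M2 = 35
y1 = 43^(-1) mod 35 = 22
y2 = 35^(-1) mod 43 = 16
x = (27×43×22 + 23×35×16) mod 1505 = 797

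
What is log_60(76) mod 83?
63

Baby-step giant-step with step n = ⌈√83⌉ = 10.
Baby steps 60^j mod 83 (j:value) for j=0..9: 0:1, 1:60, 2:31, 3:34, 4:48, 5:58, 6:77, 7:55, 8:63, 9:45.
Giant-step multiplier: 60^(-10) ≡ 60^(82-10) = 60^72 ≡ 17 (mod 83).
Giant steps γ_i = 76·17^i mod 83: γ_0=76, γ_1=47, γ_2=52, γ_3=54, γ_4=5, γ_5=2, γ_6=34 (in table at j=3).
x = i·n + j = 6·10 + 3 = 63.
Check: 60^63 ≡ 76 (mod 83).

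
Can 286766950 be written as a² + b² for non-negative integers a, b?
Not possible

Factorization: 286766950 = 2 × 5^2 × 179^3
By Fermat: n is sum of two squares iff every prime p ≡ 3 (mod 4) appears to even power.
Prime(s) ≡ 3 (mod 4) with odd exponent: [(179, 3)]
Therefore 286766950 cannot be expressed as a² + b².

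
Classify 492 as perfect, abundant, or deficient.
abundant

Proper divisors of 492: sum = 1 + 2 + 3 + 4 + 6 + 12 + 41 + 82 + 123 + 164 + 246 = 684
Since 684 > 492, 492 is abundant.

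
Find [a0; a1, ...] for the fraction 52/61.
[0; 1, 5, 1, 3, 2]

Euclidean algorithm steps:
52 = 0 × 61 + 52
61 = 1 × 52 + 9
52 = 5 × 9 + 7
9 = 1 × 7 + 2
7 = 3 × 2 + 1
2 = 2 × 1 + 0
Continued fraction: [0; 1, 5, 1, 3, 2]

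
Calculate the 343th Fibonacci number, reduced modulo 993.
895

Matrix identity: Q^n = [[F_(n+1), F_n], [F_n, F_(n-1)]] with Q = [[1,1],[1,0]].
n = 343 = 101010111₂. Square-and-multiply, entries mod 993:
Q^1 = [[1,1],[1,0]]
Q^2 = (Q^1)² = [[2,1],[1,1]]
Q^5 = (Q^2)²·Q = [[8,5],[5,3]]
Q^10 = (Q^5)² = [[89,55],[55,34]]
Q^21 = (Q^10)²·Q = [[830,23],[23,807]]
Q^42 = (Q^21)² = [[287,910],[910,370]]
Q^85 = (Q^42)²·Q = [[965,881],[881,84]]
Q^171 = (Q^85)²·Q = [[105,419],[419,679]]
Q^343 = (Q^171)²·Q = [[708,895],[895,806]]
F_343 mod 993 = Q^343[0][1] = 895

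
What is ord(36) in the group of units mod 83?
41

83 is prime, so ord(36) divides φ(83) = 82.
Divisors of 82: 1, 2, 41, 82.
Repeated squaring: 36^1 ≡ 36, 36^2 ≡ 51, 36^4 ≡ 28, 36^8 ≡ 37, 36^16 ≡ 41, 36^32 ≡ 21, 36^64 ≡ 26 (mod 83).
Test 36^d mod 83 for each divisor d in increasing order:
36^1 ≡ 36
36^2 ≡ 51
36^41 = 36^32·36^8·36^1 ≡ 1  ← first divisor giving 1
The order is 41.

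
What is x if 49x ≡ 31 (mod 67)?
x ≡ 2 (mod 67)

gcd(49, 67) = 1, which divides 31, so solutions exist.
Find 49^(-1) mod 67 by the extended Euclidean algorithm:
67 = 1 × 49 + 18  ⟹  18 = (1)·67 + (-1)·49
49 = 2 × 18 + 13  ⟹  13 = (-2)·67 + (3)·49
18 = 1 × 13 + 5  ⟹  5 = (3)·67 + (-4)·49
13 = 2 × 5 + 3  ⟹  3 = (-8)·67 + (11)·49
5 = 1 × 3 + 2  ⟹  2 = (11)·67 + (-15)·49
3 = 1 × 2 + 1  ⟹  1 = (-19)·67 + (26)·49
So (26)·49 ≡ 1 (mod 67), i.e. 49^(-1) ≡ 26 (mod 67).
x ≡ 26 × 31 = 806 ≡ 2 (mod 67).
Check: 49 × 2 = 98 ≡ 31 (mod 67).
Unique solution: x ≡ 2 (mod 67)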